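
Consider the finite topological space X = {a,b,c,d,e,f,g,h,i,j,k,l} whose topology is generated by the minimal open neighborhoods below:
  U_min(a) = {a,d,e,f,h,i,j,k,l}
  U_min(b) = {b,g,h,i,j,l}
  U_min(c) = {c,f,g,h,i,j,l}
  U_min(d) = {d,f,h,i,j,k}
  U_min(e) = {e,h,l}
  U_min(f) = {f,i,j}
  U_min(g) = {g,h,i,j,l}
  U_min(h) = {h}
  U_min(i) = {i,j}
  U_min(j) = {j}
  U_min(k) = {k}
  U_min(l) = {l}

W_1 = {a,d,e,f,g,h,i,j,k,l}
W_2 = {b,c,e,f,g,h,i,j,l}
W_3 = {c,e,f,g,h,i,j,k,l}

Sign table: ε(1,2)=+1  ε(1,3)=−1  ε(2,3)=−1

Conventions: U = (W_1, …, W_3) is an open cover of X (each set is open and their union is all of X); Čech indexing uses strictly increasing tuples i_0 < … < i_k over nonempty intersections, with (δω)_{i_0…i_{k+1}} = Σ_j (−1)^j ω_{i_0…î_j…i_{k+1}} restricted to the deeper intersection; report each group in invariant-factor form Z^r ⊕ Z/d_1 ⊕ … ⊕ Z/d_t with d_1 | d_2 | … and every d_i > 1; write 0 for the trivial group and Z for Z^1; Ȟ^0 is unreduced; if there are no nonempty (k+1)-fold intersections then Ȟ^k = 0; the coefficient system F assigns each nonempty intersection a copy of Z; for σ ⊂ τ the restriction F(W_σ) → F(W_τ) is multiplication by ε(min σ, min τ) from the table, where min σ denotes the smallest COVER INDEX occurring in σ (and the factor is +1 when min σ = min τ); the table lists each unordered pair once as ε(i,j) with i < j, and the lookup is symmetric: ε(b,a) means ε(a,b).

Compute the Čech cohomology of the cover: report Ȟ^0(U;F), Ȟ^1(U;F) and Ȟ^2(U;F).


Ȟ^0(U;F) ≅ Z,  Ȟ^1(U;F) ≅ 0,  Ȟ^2(U;F) ≅ 0

intersection data:
  W12={e,f,g,h,i,j,l} W13={e,f,g,h,i,j,k,l} W23={c,e,f,g,h,i,j,l}
  W123={e,f,g,h,i,j,l}
C dims 3,3,1; δ0: rk 2, SNF 1^2; δ1: rk 1, SNF 1^1
Ȟ^0 = (3 − 2) − 0 = 1, so Ȟ^0 ≅ Z
Ȟ^1 = (3 − 1) − 2 = 0, so Ȟ^1 ≅ 0
Ȟ^2 = (1 − 0) − 1 = 0, so Ȟ^2 ≅ 0


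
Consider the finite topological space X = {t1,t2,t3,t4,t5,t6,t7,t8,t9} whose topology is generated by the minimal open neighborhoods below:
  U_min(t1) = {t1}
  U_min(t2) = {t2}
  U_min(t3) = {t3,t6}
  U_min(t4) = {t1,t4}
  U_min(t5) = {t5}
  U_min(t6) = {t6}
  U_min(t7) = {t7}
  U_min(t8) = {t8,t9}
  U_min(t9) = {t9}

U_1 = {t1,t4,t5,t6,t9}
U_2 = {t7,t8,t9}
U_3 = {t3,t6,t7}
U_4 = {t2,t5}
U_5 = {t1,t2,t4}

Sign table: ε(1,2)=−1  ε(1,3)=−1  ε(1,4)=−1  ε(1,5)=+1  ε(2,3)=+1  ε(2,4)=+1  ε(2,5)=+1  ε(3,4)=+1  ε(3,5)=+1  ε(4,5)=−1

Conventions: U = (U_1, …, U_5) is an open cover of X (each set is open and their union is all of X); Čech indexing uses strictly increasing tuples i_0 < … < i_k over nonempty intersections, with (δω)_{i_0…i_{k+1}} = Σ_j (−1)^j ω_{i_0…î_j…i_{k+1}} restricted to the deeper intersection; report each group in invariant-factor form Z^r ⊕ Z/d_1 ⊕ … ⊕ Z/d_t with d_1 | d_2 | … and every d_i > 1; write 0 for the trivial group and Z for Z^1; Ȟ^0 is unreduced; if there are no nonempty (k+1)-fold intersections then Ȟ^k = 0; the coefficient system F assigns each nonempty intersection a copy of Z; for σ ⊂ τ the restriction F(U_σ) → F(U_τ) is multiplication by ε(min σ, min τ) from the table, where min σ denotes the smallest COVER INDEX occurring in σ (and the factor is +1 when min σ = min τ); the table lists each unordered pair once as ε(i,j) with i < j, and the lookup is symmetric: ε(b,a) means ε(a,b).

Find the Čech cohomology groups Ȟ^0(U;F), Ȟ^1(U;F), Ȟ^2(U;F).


nonempty intersections:
  U12={t9} U13={t6} U14={t5} U15={t1,t4} U23={t7} U45={t2}
C dims 5,6; δ0: rk 4, SNF 1^4
Ȟ^0: (5−4)−0=1 ⇒ Z
Ȟ^1: (6−0)−4=2 ⇒ Z^2
Ȟ^2: (0−0)−0=0 ⇒ 0

Ȟ^0(U;F) ≅ Z; Ȟ^1(U;F) ≅ Z^2; Ȟ^2(U;F) ≅ 0


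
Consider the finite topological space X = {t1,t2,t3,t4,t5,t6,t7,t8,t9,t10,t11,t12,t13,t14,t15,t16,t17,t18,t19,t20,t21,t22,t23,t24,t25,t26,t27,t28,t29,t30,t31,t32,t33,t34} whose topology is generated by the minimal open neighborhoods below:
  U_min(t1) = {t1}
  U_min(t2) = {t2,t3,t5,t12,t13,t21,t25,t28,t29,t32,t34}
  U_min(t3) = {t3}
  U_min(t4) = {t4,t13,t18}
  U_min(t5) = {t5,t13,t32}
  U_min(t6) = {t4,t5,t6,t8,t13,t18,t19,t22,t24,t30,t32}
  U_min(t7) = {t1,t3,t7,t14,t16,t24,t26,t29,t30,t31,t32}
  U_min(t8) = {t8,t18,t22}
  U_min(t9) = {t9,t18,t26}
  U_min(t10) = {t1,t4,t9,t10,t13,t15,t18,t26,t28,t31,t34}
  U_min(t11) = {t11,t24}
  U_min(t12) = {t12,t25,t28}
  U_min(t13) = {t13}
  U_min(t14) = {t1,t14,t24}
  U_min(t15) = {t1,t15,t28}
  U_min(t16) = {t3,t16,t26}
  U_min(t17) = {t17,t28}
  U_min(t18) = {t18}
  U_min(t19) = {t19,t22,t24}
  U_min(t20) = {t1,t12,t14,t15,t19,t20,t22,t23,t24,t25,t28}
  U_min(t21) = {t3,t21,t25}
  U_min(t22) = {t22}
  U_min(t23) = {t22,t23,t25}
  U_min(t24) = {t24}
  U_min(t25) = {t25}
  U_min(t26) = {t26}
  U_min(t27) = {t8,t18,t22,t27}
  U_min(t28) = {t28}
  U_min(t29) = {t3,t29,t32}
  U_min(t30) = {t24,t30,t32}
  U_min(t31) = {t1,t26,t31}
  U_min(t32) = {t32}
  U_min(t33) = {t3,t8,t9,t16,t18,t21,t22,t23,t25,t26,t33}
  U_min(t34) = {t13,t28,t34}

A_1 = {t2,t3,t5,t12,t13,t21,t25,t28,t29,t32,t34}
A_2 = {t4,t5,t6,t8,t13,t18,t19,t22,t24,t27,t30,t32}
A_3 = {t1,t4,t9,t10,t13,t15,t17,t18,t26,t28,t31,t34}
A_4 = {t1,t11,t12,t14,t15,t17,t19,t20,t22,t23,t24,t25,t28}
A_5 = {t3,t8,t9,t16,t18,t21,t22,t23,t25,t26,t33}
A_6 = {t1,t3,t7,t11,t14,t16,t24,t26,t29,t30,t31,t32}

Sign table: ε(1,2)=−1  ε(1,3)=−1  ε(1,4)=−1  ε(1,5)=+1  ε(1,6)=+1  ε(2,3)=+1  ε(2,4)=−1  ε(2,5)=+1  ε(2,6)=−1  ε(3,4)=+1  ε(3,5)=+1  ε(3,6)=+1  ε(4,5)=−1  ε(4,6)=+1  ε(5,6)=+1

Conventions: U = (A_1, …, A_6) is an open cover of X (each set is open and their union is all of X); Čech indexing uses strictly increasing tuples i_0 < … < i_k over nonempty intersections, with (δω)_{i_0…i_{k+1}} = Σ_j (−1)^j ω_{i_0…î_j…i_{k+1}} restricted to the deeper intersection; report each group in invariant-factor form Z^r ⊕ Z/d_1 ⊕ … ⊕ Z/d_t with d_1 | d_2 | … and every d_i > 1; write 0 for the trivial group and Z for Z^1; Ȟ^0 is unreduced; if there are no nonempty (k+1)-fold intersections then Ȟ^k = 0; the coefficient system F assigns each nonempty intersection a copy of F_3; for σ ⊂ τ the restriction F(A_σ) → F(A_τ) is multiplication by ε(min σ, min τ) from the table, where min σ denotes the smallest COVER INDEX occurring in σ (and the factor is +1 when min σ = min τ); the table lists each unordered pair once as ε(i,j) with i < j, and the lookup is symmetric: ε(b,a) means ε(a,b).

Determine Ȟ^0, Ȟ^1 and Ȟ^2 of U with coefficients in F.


Ȟ^0(U;F) ≅ 0, Ȟ^1(U;F) ≅ 0 and Ȟ^2(U;F) ≅ Z/3

nerve simplices:
  A12={t5,t13,t32} A13={t13,t28,t34} A14={t12,t25,t28} A15={t3,t21,t25} A16={t3,t29,t32} A23={t4,t13,t18} A24={t19,t22,t24} A25={t8,t18,t22} A26={t24,t30,t32} A34={t1,t15,t17,t28} A35={t9,t18,t26} A36={t1,t26,t31} A45={t22,t23,t25} A46={t1,t11,t14,t24} A56={t3,t16,t26}
  A123={t13} A126={t32} A134={t28} A145={t25} A156={t3} A235={t18} A245={t22} A246={t24} A346={t1} A356={t26}
C dims 6,15,10; δ0: rk_F3 6; δ1: rk_F3 9
degree 0: 6−6−0 = 0 → Ȟ^0 ≅ 0
degree 1: 15−9−6 = 0 → Ȟ^1 ≅ 0
degree 2: 10−0−9 = 1 → Ȟ^2 ≅ Z/3


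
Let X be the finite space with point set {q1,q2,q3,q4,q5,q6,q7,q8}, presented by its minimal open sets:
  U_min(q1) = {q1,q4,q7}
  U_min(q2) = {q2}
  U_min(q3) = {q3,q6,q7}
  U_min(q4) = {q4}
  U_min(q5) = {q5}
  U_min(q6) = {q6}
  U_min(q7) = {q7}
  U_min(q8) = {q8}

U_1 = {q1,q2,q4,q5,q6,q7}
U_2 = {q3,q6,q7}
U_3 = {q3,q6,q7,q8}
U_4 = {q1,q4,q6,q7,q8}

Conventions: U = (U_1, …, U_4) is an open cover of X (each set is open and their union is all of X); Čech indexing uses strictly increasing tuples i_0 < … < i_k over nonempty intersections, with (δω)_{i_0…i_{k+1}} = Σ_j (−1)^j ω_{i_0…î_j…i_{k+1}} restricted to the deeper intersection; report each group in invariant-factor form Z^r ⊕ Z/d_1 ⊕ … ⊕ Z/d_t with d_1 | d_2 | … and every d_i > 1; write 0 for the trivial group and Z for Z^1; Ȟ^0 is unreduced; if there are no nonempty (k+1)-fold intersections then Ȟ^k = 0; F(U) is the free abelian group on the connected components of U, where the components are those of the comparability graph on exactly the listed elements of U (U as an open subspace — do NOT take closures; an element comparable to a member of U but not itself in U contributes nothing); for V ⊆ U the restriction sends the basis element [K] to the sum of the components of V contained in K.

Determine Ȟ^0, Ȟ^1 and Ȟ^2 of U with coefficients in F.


nonempty intersections:
  U12={q6,q7} U13={q6,q7} U14={q1,q4,q6,q7} U23={q3,q6,q7} U24={q6,q7} U34={q6,q7,q8}
  U123={q6,q7} U124={q6,q7} U134={q6,q7} U234={q6,q7}
  U1234={q6,q7}
components per intersection:
  U1: {q1,q4,q7} {q2} {q5} {q6}
  U2: {q3,q6,q7}
  U3: {q3,q6,q7} {q8}
  U4: {q1,q4,q7} {q6} {q8}
  U12: {q6} {q7}
  U13: {q6} {q7}
  U14: {q1,q4,q7} {q6}
  U23: {q3,q6,q7}
  U24: {q6} {q7}
  U34: {q6} {q7} {q8}
  U123: {q6} {q7}
  U124: {q6} {q7}
  U134: {q6} {q7}
  U234: {q6} {q7}
  U1234: {q6} {q7}
C dims 10,12,8,2; δ0: rk 6, SNF 1^6; δ1: rk 6, SNF 1^6; δ2: rk 2, SNF 1^2
Ȟ^0: (10−6)−0=4 ⇒ Z^4
Ȟ^1: (12−6)−6=0 ⇒ 0
Ȟ^2: (8−2)−6=0 ⇒ 0

Ȟ^0(U;F) ≅ Z^4, Ȟ^1(U;F) ≅ 0 and Ȟ^2(U;F) ≅ 0


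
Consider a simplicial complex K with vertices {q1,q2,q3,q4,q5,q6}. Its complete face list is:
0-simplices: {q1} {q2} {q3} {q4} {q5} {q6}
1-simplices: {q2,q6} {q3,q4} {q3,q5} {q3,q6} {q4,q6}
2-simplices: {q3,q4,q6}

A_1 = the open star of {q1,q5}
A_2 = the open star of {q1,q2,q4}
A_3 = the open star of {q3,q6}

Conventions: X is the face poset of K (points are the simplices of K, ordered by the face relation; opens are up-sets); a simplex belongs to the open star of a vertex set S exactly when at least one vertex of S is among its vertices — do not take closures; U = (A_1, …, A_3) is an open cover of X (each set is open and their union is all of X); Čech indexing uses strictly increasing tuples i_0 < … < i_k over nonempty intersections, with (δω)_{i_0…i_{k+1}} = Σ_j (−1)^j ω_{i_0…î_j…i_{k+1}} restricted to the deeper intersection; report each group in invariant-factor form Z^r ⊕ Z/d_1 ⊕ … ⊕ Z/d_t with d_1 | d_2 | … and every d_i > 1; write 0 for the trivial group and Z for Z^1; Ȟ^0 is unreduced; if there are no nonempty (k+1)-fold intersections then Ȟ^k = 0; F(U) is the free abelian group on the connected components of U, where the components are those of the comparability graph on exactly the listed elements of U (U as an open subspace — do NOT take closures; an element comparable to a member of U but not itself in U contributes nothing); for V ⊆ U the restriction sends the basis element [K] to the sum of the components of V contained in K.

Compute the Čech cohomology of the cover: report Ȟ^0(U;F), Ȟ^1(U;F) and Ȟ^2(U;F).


nerve simplices:
  A1={{q1},{q5},{q3,q5}} A2={{q1},{q2},{q4},{q2,q6},{q3,q4},{q4,q6},{q3,q4,q6}} A3={{q3},{q6},{q2,q6},{q3,q4},{q3,q5},{q3,q6},{q4,q6},{q3,q4,q6}}
  A12={{q1}} A13={{q3,q5}} A23={{q2,q6},{q3,q4},{q4,q6},{q3,q4,q6}}
components per intersection:
  A1: {{q1}} {{q5},{q3,q5}}
  A2: {{q1}} {{q2},{q2,q6}} {{q4},{q3,q4},{q4,q6},{q3,q4,q6}}
  A3: {{q3},{q6},{q2,q6},{q3,q4},{q3,q5},{q3,q6},{q4,q6},{q3,q4,q6}}
  A12: {{q1}}
  A13: {{q3,q5}}
  A23: {{q2,q6}} {{q3,q4},{q4,q6},{q3,q4,q6}}
C dims 6,4; δ0: rk 4, SNF 1^4
degree 0: 6−4−0 = 2 → Ȟ^0 ≅ Z^2
degree 1: 4−0−4 = 0 → Ȟ^1 ≅ 0
degree 2: 0−0−0 = 0 → Ȟ^2 ≅ 0

Ȟ^0 ≅ Z^2, Ȟ^1 ≅ 0 and Ȟ^2 ≅ 0


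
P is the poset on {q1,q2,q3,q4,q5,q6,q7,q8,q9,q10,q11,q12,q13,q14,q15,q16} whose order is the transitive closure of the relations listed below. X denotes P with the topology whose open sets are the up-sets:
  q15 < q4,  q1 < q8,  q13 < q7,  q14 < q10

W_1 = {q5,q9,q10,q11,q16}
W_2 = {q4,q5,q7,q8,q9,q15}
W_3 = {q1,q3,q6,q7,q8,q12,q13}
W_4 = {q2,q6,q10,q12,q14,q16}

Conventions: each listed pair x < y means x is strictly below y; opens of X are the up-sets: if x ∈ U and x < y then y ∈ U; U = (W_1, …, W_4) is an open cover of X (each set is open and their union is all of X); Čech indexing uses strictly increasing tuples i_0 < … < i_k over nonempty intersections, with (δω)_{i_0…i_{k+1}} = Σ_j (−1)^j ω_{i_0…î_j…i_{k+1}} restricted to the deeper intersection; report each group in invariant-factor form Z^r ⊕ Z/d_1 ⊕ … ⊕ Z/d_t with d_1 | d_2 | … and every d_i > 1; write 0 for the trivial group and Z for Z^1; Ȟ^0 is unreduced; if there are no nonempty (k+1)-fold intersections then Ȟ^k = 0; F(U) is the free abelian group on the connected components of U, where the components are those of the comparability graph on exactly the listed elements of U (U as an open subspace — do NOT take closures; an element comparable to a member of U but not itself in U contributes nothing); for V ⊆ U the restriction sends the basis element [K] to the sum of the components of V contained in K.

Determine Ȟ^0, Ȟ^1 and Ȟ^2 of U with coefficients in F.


Ȟ^0 = Z^12, Ȟ^1 = 0, Ȟ^2 = 0

cover nerve:
  W12={q5,q9} W14={q10,q16} W23={q7,q8} W34={q6,q12}
components per intersection:
  W1: {q5} {q9} {q10} {q11} {q16}
  W2: {q4,q15} {q5} {q7} {q8} {q9}
  W3: {q1,q8} {q3} {q6} {q7,q13} {q12}
  W4: {q2} {q6} {q10,q14} {q12} {q16}
  W12: {q5} {q9}
  W14: {q10} {q16}
  W23: {q7} {q8}
  W34: {q6} {q12}
C dims 20,8; δ0: rk 8, SNF 1^8
Ȟ^0: (20−8)−0=12 ⇒ Z^12
Ȟ^1: (8−0)−8=0 ⇒ 0
Ȟ^2: (0−0)−0=0 ⇒ 0


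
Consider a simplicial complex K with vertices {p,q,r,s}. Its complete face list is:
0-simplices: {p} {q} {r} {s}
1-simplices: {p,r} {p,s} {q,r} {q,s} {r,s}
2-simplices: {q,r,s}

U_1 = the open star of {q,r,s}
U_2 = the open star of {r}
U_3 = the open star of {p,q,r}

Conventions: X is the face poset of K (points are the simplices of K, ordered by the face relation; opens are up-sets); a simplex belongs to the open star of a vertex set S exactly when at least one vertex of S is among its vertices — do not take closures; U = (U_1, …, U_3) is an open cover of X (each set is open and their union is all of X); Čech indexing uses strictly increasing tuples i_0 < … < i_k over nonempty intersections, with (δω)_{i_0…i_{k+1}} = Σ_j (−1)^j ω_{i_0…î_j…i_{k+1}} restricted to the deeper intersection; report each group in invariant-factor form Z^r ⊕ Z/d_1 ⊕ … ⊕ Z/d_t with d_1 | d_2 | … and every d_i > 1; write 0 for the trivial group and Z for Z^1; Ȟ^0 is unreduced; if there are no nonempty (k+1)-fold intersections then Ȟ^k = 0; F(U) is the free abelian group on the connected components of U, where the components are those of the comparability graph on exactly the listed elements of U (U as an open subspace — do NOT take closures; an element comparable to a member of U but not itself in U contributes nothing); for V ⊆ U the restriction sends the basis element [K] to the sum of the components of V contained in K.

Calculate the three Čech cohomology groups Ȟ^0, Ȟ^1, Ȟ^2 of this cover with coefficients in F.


Ȟ^0 = Z, Ȟ^1 = Z and Ȟ^2 = 0

nerve simplices:
  U1={{q},{r},{s},{p,r},{p,s},{q,r},{q,s},{r,s},{q,r,s}} U2={{r},{p,r},{q,r},{r,s},{q,r,s}} U3={{p},{q},{r},{p,r},{p,s},{q,r},{q,s},{r,s},{q,r,s}}
  U12={{r},{p,r},{q,r},{r,s},{q,r,s}} U13={{q},{r},{p,r},{p,s},{q,r},{q,s},{r,s},{q,r,s}} U23={{r},{p,r},{q,r},{r,s},{q,r,s}}
  U123={{r},{p,r},{q,r},{r,s},{q,r,s}}
components per intersection:
  U1: {{q},{r},{s},{p,r},{p,s},{q,r},{q,s},{r,s},{q,r,s}}
  U2: {{r},{p,r},{q,r},{r,s},{q,r,s}}
  U3: {{p},{q},{r},{p,r},{p,s},{q,r},{q,s},{r,s},{q,r,s}}
  U12: {{r},{p,r},{q,r},{r,s},{q,r,s}}
  U13: {{q},{r},{p,r},{q,r},{q,s},{r,s},{q,r,s}} {{p,s}}
  U23: {{r},{p,r},{q,r},{r,s},{q,r,s}}
  U123: {{r},{p,r},{q,r},{r,s},{q,r,s}}
C dims 3,4,1; δ0: rk 2, SNF 1^2; δ1: rk 1, SNF 1^1
degree 0: 3−2−0 = 1 → Ȟ^0 ≅ Z
degree 1: 4−1−2 = 1 → Ȟ^1 ≅ Z
degree 2: 1−0−1 = 0 → Ȟ^2 ≅ 0


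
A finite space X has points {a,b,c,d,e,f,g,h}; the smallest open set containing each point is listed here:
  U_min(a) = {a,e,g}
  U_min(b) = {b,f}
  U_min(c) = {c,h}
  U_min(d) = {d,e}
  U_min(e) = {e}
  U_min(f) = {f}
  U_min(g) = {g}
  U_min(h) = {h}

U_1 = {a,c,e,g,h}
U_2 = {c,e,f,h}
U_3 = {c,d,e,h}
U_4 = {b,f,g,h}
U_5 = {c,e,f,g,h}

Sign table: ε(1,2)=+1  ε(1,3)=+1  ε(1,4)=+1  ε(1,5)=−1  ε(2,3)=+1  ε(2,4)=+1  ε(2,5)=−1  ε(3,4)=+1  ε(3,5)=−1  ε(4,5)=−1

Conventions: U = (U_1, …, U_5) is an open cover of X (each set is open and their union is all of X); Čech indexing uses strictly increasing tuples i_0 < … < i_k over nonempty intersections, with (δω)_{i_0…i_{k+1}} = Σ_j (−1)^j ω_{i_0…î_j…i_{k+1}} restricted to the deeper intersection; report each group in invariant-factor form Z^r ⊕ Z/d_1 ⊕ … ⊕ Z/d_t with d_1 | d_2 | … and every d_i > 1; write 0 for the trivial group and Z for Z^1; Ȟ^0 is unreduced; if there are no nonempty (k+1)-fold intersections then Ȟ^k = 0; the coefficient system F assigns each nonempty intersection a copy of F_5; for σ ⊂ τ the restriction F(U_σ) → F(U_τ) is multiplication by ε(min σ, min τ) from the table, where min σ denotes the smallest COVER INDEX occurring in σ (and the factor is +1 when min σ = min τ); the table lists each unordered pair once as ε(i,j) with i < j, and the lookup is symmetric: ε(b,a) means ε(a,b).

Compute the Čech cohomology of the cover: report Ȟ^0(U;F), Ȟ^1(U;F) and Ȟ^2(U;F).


Ȟ^0 = Z/5; Ȟ^1 = 0; Ȟ^2 = 0

intersection data:
  U12={c,e,h} U13={c,e,h} U14={g,h} U15={c,e,g,h} U23={c,e,h} U24={f,h} U25={c,e,f,h} U34={h} U35={c,e,h} U45={f,g,h}
  U123={c,e,h} U124={h} U125={c,e,h} U134={h} U135={c,e,h} U145={g,h} U234={h} U235={c,e,h} U245={f,h} U345={h}
  U1234={h} U1235={c,e,h} U1245={h} U1345={h} U2345={h}
  U12345={h}
C dims 5,10,10,5; δ0: rk_F5 4; δ1: rk_F5 6; δ2: rk_F5 4
Ȟ^0 = (5 − 4) − 0 = 1, so Ȟ^0 ≅ Z/5
Ȟ^1 = (10 − 6) − 4 = 0, so Ȟ^1 ≅ 0
Ȟ^2 = (10 − 4) − 6 = 0, so Ȟ^2 ≅ 0


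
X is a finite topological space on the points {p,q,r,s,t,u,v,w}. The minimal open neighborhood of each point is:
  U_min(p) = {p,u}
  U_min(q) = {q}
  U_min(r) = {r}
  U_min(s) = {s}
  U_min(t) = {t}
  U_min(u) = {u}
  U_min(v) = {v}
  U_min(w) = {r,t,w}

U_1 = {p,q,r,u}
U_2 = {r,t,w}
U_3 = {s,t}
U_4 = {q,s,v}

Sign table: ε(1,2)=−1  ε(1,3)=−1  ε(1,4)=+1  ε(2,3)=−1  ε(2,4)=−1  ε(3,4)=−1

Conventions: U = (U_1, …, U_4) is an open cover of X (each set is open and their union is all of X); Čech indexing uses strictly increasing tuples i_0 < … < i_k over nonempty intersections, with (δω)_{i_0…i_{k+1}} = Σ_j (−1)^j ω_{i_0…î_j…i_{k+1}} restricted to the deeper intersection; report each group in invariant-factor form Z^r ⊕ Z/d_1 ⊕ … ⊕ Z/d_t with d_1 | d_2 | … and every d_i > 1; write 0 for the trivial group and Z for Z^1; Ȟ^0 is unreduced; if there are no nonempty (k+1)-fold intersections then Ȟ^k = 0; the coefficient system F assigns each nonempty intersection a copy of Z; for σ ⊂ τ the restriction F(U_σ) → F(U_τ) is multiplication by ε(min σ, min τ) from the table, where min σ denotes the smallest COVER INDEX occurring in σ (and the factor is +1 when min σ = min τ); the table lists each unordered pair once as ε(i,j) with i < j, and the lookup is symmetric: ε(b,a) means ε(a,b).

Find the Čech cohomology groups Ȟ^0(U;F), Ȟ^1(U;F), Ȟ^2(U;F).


Ȟ^0 = 0, Ȟ^1 = Z/2 and Ȟ^2 = 0

cover nerve:
  U12={r} U14={q} U23={t} U34={s}
C dims 4,4; δ0: rk 4, SNF 1^3·2
Ȟ^0: (4−4)−0=0 ⇒ 0
Ȟ^1: (4−0)−4=0 plus torsion [2] ⇒ Z/2
Ȟ^2: (0−0)−0=0 ⇒ 0


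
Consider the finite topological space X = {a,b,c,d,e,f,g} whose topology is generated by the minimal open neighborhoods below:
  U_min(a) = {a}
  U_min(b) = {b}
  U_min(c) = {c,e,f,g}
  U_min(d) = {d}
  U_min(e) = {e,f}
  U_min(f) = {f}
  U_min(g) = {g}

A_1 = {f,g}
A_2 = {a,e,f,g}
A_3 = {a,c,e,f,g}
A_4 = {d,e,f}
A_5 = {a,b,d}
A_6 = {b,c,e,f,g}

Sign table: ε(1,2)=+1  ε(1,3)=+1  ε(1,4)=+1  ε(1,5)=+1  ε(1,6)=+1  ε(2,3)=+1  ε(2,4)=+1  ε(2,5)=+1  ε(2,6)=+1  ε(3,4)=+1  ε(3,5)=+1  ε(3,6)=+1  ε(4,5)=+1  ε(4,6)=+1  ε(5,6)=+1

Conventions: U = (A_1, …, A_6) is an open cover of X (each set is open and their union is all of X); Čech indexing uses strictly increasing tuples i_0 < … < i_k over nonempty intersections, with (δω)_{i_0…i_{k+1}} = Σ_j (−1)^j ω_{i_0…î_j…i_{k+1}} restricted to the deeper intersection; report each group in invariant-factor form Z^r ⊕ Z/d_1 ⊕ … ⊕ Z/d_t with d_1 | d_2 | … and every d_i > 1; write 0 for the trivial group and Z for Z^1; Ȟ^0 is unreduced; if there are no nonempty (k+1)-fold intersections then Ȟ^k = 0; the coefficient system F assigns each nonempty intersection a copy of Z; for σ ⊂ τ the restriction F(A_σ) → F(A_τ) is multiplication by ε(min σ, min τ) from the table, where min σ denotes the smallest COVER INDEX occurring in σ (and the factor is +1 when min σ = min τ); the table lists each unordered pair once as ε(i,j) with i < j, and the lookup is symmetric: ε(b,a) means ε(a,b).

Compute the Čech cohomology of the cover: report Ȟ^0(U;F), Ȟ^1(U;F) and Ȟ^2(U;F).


Ȟ^0 ≅ Z, Ȟ^1 ≅ Z^2 and Ȟ^2 ≅ 0

nerve of the cover:
  A12={f,g} A13={f,g} A14={f} A16={f,g} A23={a,e,f,g} A24={e,f} A25={a} A26={e,f,g} A34={e,f} A35={a} A36={c,e,f,g} A45={d} A46={e,f} A56={b}
  A123={f,g} A124={f} A126={f,g} A134={f} A136={f,g} A146={f} A234={e,f} A235={a} A236={e,f,g} A246={e,f} A346={e,f}
  A1234={f} A1236={f,g} A1246={f} A1346={f} A2346={e,f}
  A12346={f}
C dims 6,14,11,5; δ0: rk 5, SNF 1^5; δ1: rk 7, SNF 1^7; δ2: rk 4, SNF 1^4
Ȟ^0 = (6 − 5) − 0 = 1, so Ȟ^0 ≅ Z
Ȟ^1 = (14 − 7) − 5 = 2, so Ȟ^1 ≅ Z^2
Ȟ^2 = (11 − 4) − 7 = 0, so Ȟ^2 ≅ 0


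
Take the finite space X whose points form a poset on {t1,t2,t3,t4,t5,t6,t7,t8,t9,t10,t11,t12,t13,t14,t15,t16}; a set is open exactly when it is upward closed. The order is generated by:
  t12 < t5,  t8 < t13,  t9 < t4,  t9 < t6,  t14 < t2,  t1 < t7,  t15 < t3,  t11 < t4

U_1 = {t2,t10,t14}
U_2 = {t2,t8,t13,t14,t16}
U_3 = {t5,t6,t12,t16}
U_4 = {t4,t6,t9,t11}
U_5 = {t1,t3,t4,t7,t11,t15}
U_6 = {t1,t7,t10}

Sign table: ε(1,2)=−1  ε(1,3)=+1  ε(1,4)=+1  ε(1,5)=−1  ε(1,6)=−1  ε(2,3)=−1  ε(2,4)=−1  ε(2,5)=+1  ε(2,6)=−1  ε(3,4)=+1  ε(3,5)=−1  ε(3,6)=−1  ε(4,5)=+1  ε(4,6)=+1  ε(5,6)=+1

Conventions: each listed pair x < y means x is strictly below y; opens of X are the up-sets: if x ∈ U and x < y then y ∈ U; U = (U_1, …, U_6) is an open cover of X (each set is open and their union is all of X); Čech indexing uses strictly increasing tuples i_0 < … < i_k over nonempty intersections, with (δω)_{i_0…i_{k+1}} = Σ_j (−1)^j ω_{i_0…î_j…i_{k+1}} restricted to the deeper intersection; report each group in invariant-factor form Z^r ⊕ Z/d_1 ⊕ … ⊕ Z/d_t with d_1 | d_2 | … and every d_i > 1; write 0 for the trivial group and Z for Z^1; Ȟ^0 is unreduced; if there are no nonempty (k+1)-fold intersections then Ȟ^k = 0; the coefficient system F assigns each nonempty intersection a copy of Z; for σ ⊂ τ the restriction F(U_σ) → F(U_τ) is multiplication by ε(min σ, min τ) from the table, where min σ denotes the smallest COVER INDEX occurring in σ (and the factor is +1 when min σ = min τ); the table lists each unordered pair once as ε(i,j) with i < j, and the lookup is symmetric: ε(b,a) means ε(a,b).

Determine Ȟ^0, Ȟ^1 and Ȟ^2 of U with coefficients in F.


nonempty intersections:
  U12={t2,t14} U16={t10} U23={t16} U34={t6} U45={t4,t11} U56={t1,t7}
C dims 6,6; δ0: rk 6, SNF 1^5·2
Ȟ^0: (6−6)−0=0 ⇒ 0
Ȟ^1: (6−0)−6=0 plus torsion [2] ⇒ Z/2
Ȟ^2: (0−0)−0=0 ⇒ 0

Ȟ^0(U;F) ≅ 0; Ȟ^1(U;F) ≅ Z/2; Ȟ^2(U;F) ≅ 0


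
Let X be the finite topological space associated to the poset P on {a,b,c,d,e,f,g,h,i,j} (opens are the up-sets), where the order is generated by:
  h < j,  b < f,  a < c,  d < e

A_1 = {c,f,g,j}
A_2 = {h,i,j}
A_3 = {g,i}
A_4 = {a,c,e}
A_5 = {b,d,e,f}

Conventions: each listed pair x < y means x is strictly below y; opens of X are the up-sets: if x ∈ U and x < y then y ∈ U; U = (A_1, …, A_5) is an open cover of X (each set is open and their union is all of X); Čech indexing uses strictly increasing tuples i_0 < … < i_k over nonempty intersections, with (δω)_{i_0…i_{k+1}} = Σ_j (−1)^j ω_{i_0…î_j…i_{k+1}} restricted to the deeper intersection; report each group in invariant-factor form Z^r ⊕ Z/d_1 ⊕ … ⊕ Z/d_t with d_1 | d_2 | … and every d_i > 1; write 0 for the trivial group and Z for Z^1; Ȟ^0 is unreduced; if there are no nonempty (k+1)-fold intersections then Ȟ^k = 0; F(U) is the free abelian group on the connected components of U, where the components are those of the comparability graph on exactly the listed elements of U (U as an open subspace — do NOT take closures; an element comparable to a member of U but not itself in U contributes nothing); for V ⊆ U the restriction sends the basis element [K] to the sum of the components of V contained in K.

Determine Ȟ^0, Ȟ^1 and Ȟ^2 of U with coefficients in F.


intersection data:
  A12={j} A13={g} A14={c} A15={f} A23={i} A45={e}
components per intersection:
  A1: {c} {f} {g} {j}
  A2: {h,j} {i}
  A3: {g} {i}
  A4: {a,c} {e}
  A5: {b,f} {d,e}
  A12: {j}
  A13: {g}
  A14: {c}
  A15: {f}
  A23: {i}
  A45: {e}
C dims 12,6; δ0: rk 6, SNF 1^6
Ȟ^0 = (12 − 6) − 0 = 6, so Ȟ^0 ≅ Z^6
Ȟ^1 = (6 − 0) − 6 = 0, so Ȟ^1 ≅ 0
Ȟ^2 = (0 − 0) − 0 = 0, so Ȟ^2 ≅ 0

Ȟ^0 = Z^6; Ȟ^1 = 0; Ȟ^2 = 0


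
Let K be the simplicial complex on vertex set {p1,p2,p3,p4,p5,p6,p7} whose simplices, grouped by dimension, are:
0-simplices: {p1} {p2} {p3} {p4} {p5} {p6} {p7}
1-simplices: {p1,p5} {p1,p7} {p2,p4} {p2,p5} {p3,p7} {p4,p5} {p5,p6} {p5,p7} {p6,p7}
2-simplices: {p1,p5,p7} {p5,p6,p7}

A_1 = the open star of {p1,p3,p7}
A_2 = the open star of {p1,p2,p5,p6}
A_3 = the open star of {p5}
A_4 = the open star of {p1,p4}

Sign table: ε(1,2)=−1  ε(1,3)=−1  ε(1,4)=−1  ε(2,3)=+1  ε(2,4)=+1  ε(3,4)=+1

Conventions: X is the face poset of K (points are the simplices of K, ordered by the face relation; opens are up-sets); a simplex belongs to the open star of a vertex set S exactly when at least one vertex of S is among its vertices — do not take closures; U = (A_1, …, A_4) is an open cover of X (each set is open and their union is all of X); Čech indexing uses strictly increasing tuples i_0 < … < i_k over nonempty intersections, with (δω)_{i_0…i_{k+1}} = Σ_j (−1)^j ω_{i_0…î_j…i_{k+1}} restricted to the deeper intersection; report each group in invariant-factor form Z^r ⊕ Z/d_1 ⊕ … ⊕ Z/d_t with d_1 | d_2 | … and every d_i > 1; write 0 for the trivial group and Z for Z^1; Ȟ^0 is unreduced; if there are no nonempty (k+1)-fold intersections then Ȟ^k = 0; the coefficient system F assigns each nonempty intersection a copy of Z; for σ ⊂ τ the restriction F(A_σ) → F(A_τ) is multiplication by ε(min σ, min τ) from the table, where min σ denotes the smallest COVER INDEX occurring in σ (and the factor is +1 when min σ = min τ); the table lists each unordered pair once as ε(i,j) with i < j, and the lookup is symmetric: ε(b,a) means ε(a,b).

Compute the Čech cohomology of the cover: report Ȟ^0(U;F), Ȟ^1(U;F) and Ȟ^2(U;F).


intersection data:
  A1={{p1},{p3},{p7},{p1,p5},{p1,p7},{p3,p7},{p5,p7},{p6,p7},{p1,p5,p7},{p5,p6,p7}} A2={{p1},{p2},{p5},{p6},{p1,p5},{p1,p7},{p2,p4},{p2,p5},{p4,p5},{p5,p6},{p5,p7},{p6,p7},{p1,p5,p7},{p5,p6,p7}} A3={{p5},{p1,p5},{p2,p5},{p4,p5},{p5,p6},{p5,p7},{p1,p5,p7},{p5,p6,p7}} A4={{p1},{p4},{p1,p5},{p1,p7},{p2,p4},{p4,p5},{p1,p5,p7}}
  A12={{p1},{p1,p5},{p1,p7},{p5,p7},{p6,p7},{p1,p5,p7},{p5,p6,p7}} A13={{p1,p5},{p5,p7},{p1,p5,p7},{p5,p6,p7}} A14={{p1},{p1,p5},{p1,p7},{p1,p5,p7}} A23={{p5},{p1,p5},{p2,p5},{p4,p5},{p5,p6},{p5,p7},{p1,p5,p7},{p5,p6,p7}} A24={{p1},{p1,p5},{p1,p7},{p2,p4},{p4,p5},{p1,p5,p7}} A34={{p1,p5},{p4,p5},{p1,p5,p7}}
  A123={{p1,p5},{p5,p7},{p1,p5,p7},{p5,p6,p7}} A124={{p1},{p1,p5},{p1,p7},{p1,p5,p7}} A134={{p1,p5},{p1,p5,p7}} A234={{p1,p5},{p4,p5},{p1,p5,p7}}
  A1234={{p1,p5},{p1,p5,p7}}
C dims 4,6,4,1; δ0: rk 3, SNF 1^3; δ1: rk 3, SNF 1^3; δ2: rk 1, SNF 1^1
Ȟ^0 = (4 − 3) − 0 = 1, so Ȟ^0 ≅ Z
Ȟ^1 = (6 − 3) − 3 = 0, so Ȟ^1 ≅ 0
Ȟ^2 = (4 − 1) − 3 = 0, so Ȟ^2 ≅ 0

Ȟ^0(U;F) ≅ Z, Ȟ^1(U;F) ≅ 0, Ȟ^2(U;F) ≅ 0


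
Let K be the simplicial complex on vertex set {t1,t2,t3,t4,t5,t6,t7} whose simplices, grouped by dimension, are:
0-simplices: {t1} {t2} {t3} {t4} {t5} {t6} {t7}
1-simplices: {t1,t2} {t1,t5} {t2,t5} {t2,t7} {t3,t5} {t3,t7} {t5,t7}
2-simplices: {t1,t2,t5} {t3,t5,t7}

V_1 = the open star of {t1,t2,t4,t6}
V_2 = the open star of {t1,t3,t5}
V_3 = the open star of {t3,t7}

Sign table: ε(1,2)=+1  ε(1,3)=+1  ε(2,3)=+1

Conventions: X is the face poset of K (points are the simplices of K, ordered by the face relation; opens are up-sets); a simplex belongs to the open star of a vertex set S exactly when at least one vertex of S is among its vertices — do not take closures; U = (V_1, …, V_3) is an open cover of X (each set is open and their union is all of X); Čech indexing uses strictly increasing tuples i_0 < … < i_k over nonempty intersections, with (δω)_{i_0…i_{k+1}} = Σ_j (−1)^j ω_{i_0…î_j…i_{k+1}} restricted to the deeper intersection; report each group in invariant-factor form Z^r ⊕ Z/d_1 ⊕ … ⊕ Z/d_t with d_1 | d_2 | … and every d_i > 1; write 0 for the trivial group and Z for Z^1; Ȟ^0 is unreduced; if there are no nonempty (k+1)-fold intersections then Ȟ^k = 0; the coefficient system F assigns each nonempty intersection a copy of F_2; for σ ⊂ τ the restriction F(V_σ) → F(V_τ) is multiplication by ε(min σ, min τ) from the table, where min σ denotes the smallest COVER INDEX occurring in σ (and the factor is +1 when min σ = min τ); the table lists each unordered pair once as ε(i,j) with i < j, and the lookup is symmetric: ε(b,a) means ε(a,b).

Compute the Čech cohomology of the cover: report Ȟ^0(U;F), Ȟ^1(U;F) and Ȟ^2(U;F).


nonempty intersections:
  V1={{t1},{t2},{t4},{t6},{t1,t2},{t1,t5},{t2,t5},{t2,t7},{t1,t2,t5}} V2={{t1},{t3},{t5},{t1,t2},{t1,t5},{t2,t5},{t3,t5},{t3,t7},{t5,t7},{t1,t2,t5},{t3,t5,t7}} V3={{t3},{t7},{t2,t7},{t3,t5},{t3,t7},{t5,t7},{t3,t5,t7}}
  V12={{t1},{t1,t2},{t1,t5},{t2,t5},{t1,t2,t5}} V13={{t2,t7}} V23={{t3},{t3,t5},{t3,t7},{t5,t7},{t3,t5,t7}}
C dims 3,3; δ0: rk_F2 2
Ȟ^0: (3−2)−0=1 ⇒ Z/2
Ȟ^1: (3−0)−2=1 ⇒ Z/2
Ȟ^2: (0−0)−0=0 ⇒ 0

Ȟ^0 = Z/2,  Ȟ^1 = Z/2,  Ȟ^2 = 0


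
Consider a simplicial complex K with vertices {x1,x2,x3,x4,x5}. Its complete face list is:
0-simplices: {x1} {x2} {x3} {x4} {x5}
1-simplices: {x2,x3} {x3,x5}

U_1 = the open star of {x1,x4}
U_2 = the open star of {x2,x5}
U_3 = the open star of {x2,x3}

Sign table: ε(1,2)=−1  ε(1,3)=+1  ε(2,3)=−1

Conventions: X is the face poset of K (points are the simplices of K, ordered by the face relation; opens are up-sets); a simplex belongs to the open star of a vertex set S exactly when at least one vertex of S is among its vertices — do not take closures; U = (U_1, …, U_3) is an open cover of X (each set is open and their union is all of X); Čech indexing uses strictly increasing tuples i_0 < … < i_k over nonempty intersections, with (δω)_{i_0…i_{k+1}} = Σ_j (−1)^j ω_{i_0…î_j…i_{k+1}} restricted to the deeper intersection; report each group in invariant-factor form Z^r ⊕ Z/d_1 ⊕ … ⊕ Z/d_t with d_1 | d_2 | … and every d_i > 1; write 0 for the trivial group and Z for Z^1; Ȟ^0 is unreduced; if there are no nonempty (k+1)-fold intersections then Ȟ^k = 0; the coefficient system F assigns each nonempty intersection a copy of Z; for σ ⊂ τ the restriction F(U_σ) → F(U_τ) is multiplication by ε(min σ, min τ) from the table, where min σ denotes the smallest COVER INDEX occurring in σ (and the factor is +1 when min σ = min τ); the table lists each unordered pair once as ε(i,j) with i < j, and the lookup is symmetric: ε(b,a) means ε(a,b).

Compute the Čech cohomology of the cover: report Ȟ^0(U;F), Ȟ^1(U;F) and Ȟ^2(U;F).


Ȟ^0(U;F) ≅ Z^2, Ȟ^1(U;F) ≅ 0 and Ȟ^2(U;F) ≅ 0

cover nerve:
  U1={{x1},{x4}} U2={{x2},{x5},{x2,x3},{x3,x5}} U3={{x2},{x3},{x2,x3},{x3,x5}}
  U23={{x2},{x2,x3},{x3,x5}}
C dims 3,1; δ0: rk 1, SNF 1^1
Ȟ^0: (3−1)−0=2 ⇒ Z^2
Ȟ^1: (1−0)−1=0 ⇒ 0
Ȟ^2: (0−0)−0=0 ⇒ 0


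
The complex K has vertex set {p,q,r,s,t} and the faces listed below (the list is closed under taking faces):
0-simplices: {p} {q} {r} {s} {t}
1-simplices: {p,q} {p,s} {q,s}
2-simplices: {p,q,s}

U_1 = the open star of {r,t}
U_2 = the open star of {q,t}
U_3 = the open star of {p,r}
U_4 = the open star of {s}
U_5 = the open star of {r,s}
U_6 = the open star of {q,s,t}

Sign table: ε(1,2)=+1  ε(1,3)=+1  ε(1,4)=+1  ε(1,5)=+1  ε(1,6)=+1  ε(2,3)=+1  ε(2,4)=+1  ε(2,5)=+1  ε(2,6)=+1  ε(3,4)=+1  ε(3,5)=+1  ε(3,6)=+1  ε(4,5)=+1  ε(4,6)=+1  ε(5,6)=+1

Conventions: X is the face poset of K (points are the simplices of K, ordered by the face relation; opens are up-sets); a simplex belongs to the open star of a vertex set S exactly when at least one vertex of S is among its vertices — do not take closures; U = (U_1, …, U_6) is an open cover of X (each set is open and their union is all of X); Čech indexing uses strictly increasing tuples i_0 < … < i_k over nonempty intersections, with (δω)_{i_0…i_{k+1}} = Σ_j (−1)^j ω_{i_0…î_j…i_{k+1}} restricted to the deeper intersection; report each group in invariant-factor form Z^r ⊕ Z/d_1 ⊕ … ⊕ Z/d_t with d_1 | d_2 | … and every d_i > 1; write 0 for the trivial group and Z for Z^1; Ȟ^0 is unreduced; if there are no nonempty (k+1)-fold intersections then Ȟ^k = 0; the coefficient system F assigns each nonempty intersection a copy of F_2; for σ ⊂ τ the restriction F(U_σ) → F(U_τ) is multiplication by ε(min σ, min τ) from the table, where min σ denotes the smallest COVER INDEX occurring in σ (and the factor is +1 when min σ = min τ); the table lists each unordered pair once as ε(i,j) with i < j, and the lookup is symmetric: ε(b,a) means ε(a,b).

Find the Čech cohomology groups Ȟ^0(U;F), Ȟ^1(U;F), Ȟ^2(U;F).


cover nerve:
  U1={{r},{t}} U2={{q},{t},{p,q},{q,s},{p,q,s}} U3={{p},{r},{p,q},{p,s},{p,q,s}} U4={{s},{p,s},{q,s},{p,q,s}} U5={{r},{s},{p,s},{q,s},{p,q,s}} U6={{q},{s},{t},{p,q},{p,s},{q,s},{p,q,s}}
  U12={{t}} U13={{r}} U15={{r}} U16={{t}} U23={{p,q},{p,q,s}} U24={{q,s},{p,q,s}} U25={{q,s},{p,q,s}} U26={{q},{t},{p,q},{q,s},{p,q,s}} U34={{p,s},{p,q,s}} U35={{r},{p,s},{p,q,s}} U36={{p,q},{p,s},{p,q,s}} U45={{s},{p,s},{q,s},{p,q,s}} U46={{s},{p,s},{q,s},{p,q,s}} U56={{s},{p,s},{q,s},{p,q,s}}
  U126={{t}} U135={{r}} U234={{p,q,s}} U235={{p,q,s}} U236={{p,q},{p,q,s}} U245={{q,s},{p,q,s}} U246={{q,s},{p,q,s}} U256={{q,s},{p,q,s}} U345={{p,s},{p,q,s}} U346={{p,s},{p,q,s}} U356={{p,s},{p,q,s}} U456={{s},{p,s},{q,s},{p,q,s}}
  U2345={{p,q,s}} U2346={{p,q,s}} U2356={{p,q,s}} U2456={{q,s},{p,q,s}} U3456={{p,s},{p,q,s}}
  U23456={{p,q,s}}
C dims 6,14,12,5; δ0: rk_F2 5; δ1: rk_F2 8; δ2: rk_F2 4
Ȟ^0: (6−5)−0=1 ⇒ Z/2
Ȟ^1: (14−8)−5=1 ⇒ Z/2
Ȟ^2: (12−4)−8=0 ⇒ 0

Ȟ^0(U;F) ≅ Z/2; Ȟ^1(U;F) ≅ Z/2; Ȟ^2(U;F) ≅ 0


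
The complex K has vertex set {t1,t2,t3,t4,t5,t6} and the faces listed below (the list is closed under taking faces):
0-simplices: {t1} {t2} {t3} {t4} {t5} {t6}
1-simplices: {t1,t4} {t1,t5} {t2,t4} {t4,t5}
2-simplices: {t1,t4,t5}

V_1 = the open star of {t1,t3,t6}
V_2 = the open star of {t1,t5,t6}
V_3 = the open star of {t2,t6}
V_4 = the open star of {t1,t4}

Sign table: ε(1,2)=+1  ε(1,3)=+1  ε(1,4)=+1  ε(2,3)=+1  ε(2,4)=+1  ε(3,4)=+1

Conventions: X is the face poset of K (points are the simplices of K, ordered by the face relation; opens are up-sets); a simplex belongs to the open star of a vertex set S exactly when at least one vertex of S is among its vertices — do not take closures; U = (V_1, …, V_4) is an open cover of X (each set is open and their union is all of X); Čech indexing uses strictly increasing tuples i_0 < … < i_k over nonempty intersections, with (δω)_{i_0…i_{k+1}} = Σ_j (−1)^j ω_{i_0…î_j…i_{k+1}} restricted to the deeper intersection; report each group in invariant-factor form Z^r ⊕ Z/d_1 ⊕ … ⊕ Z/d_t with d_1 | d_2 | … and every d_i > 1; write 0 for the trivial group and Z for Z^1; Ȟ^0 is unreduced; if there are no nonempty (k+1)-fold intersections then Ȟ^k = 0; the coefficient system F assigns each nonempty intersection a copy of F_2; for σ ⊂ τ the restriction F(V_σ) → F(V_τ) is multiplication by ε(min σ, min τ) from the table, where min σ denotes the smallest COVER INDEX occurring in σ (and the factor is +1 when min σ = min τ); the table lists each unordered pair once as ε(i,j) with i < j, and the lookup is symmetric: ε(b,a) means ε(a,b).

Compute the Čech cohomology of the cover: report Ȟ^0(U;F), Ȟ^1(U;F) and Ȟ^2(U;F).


nerve simplices:
  V1={{t1},{t3},{t6},{t1,t4},{t1,t5},{t1,t4,t5}} V2={{t1},{t5},{t6},{t1,t4},{t1,t5},{t4,t5},{t1,t4,t5}} V3={{t2},{t6},{t2,t4}} V4={{t1},{t4},{t1,t4},{t1,t5},{t2,t4},{t4,t5},{t1,t4,t5}}
  V12={{t1},{t6},{t1,t4},{t1,t5},{t1,t4,t5}} V13={{t6}} V14={{t1},{t1,t4},{t1,t5},{t1,t4,t5}} V23={{t6}} V24={{t1},{t1,t4},{t1,t5},{t4,t5},{t1,t4,t5}} V34={{t2,t4}}
  V123={{t6}} V124={{t1},{t1,t4},{t1,t5},{t1,t4,t5}}
C dims 4,6,2; δ0: rk_F2 3; δ1: rk_F2 2
degree 0: 4−3−0 = 1 → Ȟ^0 ≅ Z/2
degree 1: 6−2−3 = 1 → Ȟ^1 ≅ Z/2
degree 2: 2−0−2 = 0 → Ȟ^2 ≅ 0

Ȟ^0(U;F) ≅ Z/2, Ȟ^1(U;F) ≅ Z/2 and Ȟ^2(U;F) ≅ 0


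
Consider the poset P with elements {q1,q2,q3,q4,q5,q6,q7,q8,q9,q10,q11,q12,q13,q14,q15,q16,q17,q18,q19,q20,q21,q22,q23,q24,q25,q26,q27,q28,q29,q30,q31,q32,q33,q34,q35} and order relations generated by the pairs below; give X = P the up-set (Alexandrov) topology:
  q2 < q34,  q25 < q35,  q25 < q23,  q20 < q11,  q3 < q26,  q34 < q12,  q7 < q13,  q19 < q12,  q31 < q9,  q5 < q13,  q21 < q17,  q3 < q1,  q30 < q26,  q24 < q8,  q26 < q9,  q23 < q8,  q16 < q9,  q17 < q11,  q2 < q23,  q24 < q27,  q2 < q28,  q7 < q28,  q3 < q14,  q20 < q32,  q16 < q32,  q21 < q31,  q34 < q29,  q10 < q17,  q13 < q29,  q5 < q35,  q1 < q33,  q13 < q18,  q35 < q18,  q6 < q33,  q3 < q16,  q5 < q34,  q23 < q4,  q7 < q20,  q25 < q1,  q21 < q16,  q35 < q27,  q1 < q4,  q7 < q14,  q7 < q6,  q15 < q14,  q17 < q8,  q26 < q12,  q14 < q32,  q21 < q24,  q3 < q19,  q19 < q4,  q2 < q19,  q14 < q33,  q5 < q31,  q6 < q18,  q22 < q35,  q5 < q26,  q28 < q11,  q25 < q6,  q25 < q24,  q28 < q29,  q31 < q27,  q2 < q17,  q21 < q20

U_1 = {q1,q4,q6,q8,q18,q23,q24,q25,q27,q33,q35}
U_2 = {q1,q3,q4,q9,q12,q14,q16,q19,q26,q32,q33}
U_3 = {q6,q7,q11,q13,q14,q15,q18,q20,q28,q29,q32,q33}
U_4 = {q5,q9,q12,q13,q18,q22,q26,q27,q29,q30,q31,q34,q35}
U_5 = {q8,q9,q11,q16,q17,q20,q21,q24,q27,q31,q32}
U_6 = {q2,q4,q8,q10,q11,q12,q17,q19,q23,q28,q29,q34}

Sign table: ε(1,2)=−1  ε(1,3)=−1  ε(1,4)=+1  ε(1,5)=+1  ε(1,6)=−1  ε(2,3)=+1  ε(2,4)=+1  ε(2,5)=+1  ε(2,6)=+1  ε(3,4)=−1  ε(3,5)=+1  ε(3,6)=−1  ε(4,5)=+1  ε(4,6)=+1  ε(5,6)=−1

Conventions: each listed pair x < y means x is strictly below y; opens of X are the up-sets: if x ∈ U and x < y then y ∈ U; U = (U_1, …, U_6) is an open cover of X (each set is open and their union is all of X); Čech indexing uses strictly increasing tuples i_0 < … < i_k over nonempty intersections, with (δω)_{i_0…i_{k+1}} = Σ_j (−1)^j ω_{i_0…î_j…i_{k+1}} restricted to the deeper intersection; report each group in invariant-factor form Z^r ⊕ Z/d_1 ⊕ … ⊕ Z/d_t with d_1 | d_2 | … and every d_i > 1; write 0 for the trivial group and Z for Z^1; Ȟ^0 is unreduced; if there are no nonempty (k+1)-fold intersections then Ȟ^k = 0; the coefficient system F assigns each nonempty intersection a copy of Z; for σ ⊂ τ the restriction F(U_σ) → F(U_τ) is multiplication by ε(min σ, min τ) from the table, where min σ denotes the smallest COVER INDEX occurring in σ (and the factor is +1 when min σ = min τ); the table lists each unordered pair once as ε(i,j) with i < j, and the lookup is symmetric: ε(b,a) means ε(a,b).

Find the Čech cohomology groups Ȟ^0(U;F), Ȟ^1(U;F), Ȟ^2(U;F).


intersection data:
  U12={q1,q4,q33} U13={q6,q18,q33} U14={q18,q27,q35} U15={q8,q24,q27} U16={q4,q8,q23} U23={q14,q32,q33} U24={q9,q12,q26} U25={q9,q16,q32} U26={q4,q12,q19} U34={q13,q18,q29} U35={q11,q20,q32} U36={q11,q28,q29} U45={q9,q27,q31} U46={q12,q29,q34} U56={q8,q11,q17}
  U123={q33} U126={q4} U134={q18} U145={q27} U156={q8} U235={q32} U245={q9} U246={q12} U346={q29} U356={q11}
C dims 6,15,10; δ0: rk 6, SNF 1^5·2; δ1: rk 9, SNF 1^9
Ȟ^0 = (6 − 6) − 0 = 0, so Ȟ^0 ≅ 0
Ȟ^1 = (15 − 9) − 6 = 0 plus torsion [2], so Ȟ^1 ≅ Z/2
Ȟ^2 = (10 − 0) − 9 = 1, so Ȟ^2 ≅ Z

Ȟ^0 = 0; Ȟ^1 = Z/2; Ȟ^2 = Z
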